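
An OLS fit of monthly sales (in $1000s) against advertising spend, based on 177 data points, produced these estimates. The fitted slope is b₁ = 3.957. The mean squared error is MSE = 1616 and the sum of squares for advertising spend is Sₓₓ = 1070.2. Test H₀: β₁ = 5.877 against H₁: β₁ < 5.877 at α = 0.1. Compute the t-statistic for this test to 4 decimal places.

SE(b₁) = √(MSE/Sₓₓ) = √(1616/1070.2) = 1.22882.
t = (3.957 − 5.877) / 1.22882 = -1.5625.
df = n − 2 = 175.
One-sided p ≈ 0.0600, which is < 0.1, so reject H₀.
There is evidence that the true slope on advertising spend is below 5.877 $1000s per unit.

t = -1.5625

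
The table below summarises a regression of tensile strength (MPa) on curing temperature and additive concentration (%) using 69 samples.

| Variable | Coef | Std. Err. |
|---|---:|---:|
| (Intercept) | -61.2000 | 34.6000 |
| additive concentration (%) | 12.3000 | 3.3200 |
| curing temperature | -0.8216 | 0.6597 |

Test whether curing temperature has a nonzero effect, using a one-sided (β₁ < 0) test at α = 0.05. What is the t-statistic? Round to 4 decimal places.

Read off: b = -0.8216, SE = 0.6597 for curing temperature.
H₀: β₁ = 0 vs H₁: β₁ < 0.
t = -0.8216 / 0.6597 = -1.2454.
df = n − k − 1 = 69 − 2 − 1 = 66.
One-sided p ≈ 0.1087, which is ≥ 0.05, so fail to reject H₀.
The data do not give significant evidence that the true slope on curing temperature is negative, holding the other predictors fixed.

t = -1.2454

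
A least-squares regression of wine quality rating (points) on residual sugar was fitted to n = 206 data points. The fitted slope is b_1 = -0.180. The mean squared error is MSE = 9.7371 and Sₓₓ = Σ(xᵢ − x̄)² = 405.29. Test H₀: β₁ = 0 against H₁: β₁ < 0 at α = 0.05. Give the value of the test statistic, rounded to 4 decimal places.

SE(b_1) = √(MSE/Sₓₓ) = √(9.7371/405.29) = 0.155.
t = -0.180 / 0.155 = -1.1613.
df = n − 2 = 204.
One-sided p ≈ 0.1234, which is ≥ 0.05, so fail to reject H₀.
The data do not give significant evidence that the true slope on residual sugar is negative.

t = -1.1613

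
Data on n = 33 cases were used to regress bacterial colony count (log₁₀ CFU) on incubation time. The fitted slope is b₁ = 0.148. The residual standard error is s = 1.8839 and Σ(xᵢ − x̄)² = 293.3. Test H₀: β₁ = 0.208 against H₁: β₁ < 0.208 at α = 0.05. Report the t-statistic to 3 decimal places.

t = -0.545

SE(b₁) = s/√Sₓₓ = 1.8839/√293.3 = 0.110002.
t = (0.148 − 0.208) / 0.110002 = -0.545.
df = n − 2 = 31.
One-sided p ≈ 0.2947, which is ≥ 0.05, so fail to reject H₀.
The data do not give significant evidence that the true slope on incubation time is below 0.208 log₁₀ CFU per unit.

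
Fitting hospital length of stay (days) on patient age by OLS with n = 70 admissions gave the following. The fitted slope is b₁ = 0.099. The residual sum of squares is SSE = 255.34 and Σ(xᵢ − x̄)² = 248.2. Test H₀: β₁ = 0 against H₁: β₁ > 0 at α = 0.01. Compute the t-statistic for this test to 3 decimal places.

MSE = SSE/(n − 2) = 255.34/68 = 3.755.
SE(b₁) = √(MSE/Sₓₓ) = √(3.755/248.2) = 0.123.
t = 0.099 / 0.123 = 0.805.
df = n − 2 = 68.
One-sided p ≈ 0.2118, which is ≥ 0.01, so fail to reject H₀.
The data do not give significant evidence that the true slope on patient age is positive.

t = 0.805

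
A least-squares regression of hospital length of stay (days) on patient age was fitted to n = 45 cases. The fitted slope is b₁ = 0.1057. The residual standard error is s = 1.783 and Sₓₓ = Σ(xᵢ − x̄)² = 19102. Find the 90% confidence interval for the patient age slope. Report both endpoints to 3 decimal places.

(0.084, 0.127)

SE(b₁) = s/√Sₓₓ = 1.783/√19102 = 0.0129007.
df = n − 2 = 43.
t* = t_{0.05, 43} = 1.681071.
Margin = t* × SE = 1.681071 × 0.0129007 = 0.02169.
CI: 0.1057 ± 0.02169 → (0.084, 0.127).
With 90% confidence, each one-unit increase in patient age is associated with a change of between 0.084 and 0.127 days in hospital length of stay.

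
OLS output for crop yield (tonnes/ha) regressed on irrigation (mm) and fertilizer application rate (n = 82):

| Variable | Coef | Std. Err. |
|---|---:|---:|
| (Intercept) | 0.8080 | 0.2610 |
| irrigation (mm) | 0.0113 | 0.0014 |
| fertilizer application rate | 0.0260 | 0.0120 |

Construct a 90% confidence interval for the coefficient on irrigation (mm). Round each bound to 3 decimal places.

(0.009, 0.014)

Read off: b = 0.0113, SE = 0.0014 for irrigation (mm).
df = n − k − 1 = 82 − 2 − 1 = 79.
t* = t_{0.05, 79} = 1.664371.
Margin = t* × SE = 1.664371 × 0.0014 = 0.00233.
CI: 0.0113 ± 0.00233 → (0.009, 0.014).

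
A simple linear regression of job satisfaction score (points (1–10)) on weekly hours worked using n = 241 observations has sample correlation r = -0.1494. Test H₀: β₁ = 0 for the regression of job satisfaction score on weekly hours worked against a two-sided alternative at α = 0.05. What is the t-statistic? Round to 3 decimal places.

t = r·√(n − 2)/√(1 − r²) = -0.1494·√239/√0.97768 = -2.336.
df = n − 2 = 239.
Two-sided p ≈ 0.0203, which is < 0.05, so reject H₀.
There is evidence of a linear association between weekly hours worked and job satisfaction score.

t = -2.336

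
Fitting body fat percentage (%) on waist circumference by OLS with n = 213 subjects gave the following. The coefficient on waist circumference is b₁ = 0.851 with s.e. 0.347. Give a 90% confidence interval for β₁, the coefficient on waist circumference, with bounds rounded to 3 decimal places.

(0.278, 1.424)

df = n − 2 = 213 − 2 = 211.
t* = t_{0.05, 211} = 1.652107.
Margin = t* × SE = 1.652107 × 0.347 = 0.57328.
CI: 0.851 ± 0.57328 → (0.278, 1.424).
With 90% confidence, each one-unit increase in waist circumference is associated with a change of between 0.278 and 1.424 % in body fat percentage.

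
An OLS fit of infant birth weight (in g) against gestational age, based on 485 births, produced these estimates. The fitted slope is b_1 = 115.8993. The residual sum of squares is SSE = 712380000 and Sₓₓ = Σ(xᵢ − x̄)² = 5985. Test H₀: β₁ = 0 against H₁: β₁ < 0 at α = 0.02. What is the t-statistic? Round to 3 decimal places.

t = 7.383

MSE = SSE/(n − 2) = 712380000/483 = 1.47491e+06.
SE(b_1) = √(MSE/Sₓₓ) = √(1.47491e+06/5985) = 15.6982.
t = 115.8993 / 15.6982 = 7.383.
df = n − 2 = 483.
One-sided p ≈ 1.0000, which is ≥ 0.02, so fail to reject H₀.
The data do not give significant evidence that the true slope on gestational age is negative.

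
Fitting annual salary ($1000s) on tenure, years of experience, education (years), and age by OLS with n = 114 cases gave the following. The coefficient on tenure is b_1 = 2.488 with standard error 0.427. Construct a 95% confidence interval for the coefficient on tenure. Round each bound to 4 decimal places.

df = n − k − 1 = 114 − 4 − 1 = 109.
t* = t_{0.025, 109} = 1.981967.
Margin = t* × SE = 1.981967 × 0.427 = 0.846300.
CI: 2.488 ± 0.846300 → (1.6417, 3.3343).
With 95% confidence, each one-unit increase in tenure is associated with a change of between 1.6417 and 3.3343 $1000s in annual salary, holding the other predictors fixed.

(1.6417, 3.3343)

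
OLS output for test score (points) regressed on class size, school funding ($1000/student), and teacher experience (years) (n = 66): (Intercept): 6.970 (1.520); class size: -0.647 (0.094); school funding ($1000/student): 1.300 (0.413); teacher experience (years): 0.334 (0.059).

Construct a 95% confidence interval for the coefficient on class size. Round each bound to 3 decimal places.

Read off: b = -0.647, SE = 0.094 for class size.
df = n − k − 1 = 66 − 3 − 1 = 62.
t* = t_{0.025, 62} = 1.998972.
Margin = t* × SE = 1.998972 × 0.094 = 0.18790.
CI: -0.647 ± 0.18790 → (-0.835, -0.459).

(-0.835, -0.459)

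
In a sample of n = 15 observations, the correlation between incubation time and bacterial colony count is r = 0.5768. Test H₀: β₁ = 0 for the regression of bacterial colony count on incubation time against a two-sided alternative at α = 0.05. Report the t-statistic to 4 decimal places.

t = r·√(n − 2)/√(1 − r²) = 0.5768·√13/√0.667302 = 2.5459.
df = n − 2 = 13.
Two-sided p ≈ 0.0244, which is < 0.05, so reject H₀.
There is evidence of a linear association between incubation time and bacterial colony count.

t = 2.5459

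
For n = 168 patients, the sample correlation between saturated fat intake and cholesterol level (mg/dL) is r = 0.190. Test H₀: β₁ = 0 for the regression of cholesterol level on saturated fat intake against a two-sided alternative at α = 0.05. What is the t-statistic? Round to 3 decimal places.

t = 2.493

t = r·√(n − 2)/√(1 − r²) = 0.190·√166/√0.9639 = 2.493.
df = n − 2 = 166.
Two-sided p ≈ 0.0136, which is < 0.05, so reject H₀.
There is evidence of a linear association between saturated fat intake and cholesterol level.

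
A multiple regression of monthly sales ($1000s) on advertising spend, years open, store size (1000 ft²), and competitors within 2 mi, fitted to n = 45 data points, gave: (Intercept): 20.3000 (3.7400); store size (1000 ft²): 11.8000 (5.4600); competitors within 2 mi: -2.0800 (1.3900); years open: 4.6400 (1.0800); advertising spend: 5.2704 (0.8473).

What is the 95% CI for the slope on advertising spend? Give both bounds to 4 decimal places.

Read off: b = 5.2704, SE = 0.8473 for advertising spend.
df = n − k − 1 = 45 − 4 − 1 = 40.
t* = t_{0.025, 40} = 2.021075.
Margin = t* × SE = 2.021075 × 0.8473 = 1.712457.
CI: 5.2704 ± 1.712457 → (3.5579, 6.9829).

(3.5579, 6.9829)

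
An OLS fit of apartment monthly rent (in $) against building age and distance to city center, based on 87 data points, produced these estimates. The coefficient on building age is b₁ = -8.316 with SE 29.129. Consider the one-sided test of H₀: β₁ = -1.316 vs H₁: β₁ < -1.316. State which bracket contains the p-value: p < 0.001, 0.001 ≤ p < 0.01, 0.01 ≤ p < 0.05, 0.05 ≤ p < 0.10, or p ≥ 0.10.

p ≥ 0.10

t = (-8.316 − (-1.316)) / 29.129 = -0.240.
df = n − k − 1 = 87 − 2 − 1 = 84.
One-sided p = P(T_{84} < t) ≈ 0.4053.
So p ≥ 0.10.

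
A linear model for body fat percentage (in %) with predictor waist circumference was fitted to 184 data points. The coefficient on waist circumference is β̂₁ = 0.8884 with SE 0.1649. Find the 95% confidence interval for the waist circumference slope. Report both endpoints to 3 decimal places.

(0.563, 1.214)

df = n − 2 = 184 − 2 = 182.
t* = t_{0.025, 182} = 1.973084.
Margin = t* × SE = 1.973084 × 0.1649 = 0.32536.
CI: 0.8884 ± 0.32536 → (0.563, 1.214).
With 95% confidence, each one-unit increase in waist circumference is associated with a change of between 0.563 and 1.214 % in body fat percentage.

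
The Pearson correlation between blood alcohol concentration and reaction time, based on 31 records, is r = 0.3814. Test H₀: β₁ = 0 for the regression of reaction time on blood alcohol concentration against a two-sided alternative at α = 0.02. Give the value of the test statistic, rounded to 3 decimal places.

t = 2.222

t = r·√(n − 2)/√(1 − r²) = 0.3814·√29/√0.854534 = 2.222.
df = n − 2 = 29.
Two-sided p ≈ 0.0343, which is ≥ 0.02, so fail to reject H₀.
The data do not give significant evidence of a linear association between blood alcohol concentration and reaction time.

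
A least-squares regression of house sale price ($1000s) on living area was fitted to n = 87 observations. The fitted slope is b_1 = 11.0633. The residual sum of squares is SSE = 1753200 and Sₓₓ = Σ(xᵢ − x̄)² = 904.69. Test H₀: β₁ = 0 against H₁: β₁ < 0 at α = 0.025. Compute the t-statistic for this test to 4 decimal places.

MSE = SSE/(n − 2) = 1753200/85 = 20625.9.
SE(b_1) = √(MSE/Sₓₓ) = √(20625.9/904.69) = 4.77481.
t = 11.0633 / 4.77481 = 2.3170.
df = n − 2 = 85.
One-sided p ≈ 0.9885, which is ≥ 0.025, so fail to reject H₀.
The data do not give significant evidence that the true slope on living area is negative.

t = 2.3170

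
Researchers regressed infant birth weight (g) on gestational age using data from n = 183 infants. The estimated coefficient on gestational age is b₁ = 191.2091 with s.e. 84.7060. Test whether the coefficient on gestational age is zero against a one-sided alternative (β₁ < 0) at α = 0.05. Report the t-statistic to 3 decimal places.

H₀: β₁ = 0 vs H₁: β₁ < 0.
t = (b₁ − β₁⁰)/SE = 191.2091 / 84.7060 = 2.257.
df = n − 2 = 183 − 2 = 181.
One-sided p ≈ 0.9874, which is ≥ 0.05, so fail to reject H₀.
The data do not give significant evidence that the true slope on gestational age is negative.

t = 2.257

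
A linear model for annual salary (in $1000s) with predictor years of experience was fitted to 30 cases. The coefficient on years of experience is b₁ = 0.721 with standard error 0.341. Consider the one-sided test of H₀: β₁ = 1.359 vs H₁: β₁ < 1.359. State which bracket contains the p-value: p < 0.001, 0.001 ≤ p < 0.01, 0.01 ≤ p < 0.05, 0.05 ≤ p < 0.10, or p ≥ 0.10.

t = (0.721 − 1.359) / 0.341 = -1.871.
df = n − 2 = 30 − 2 = 28.
One-sided p = P(T_{28} < t) ≈ 0.0359.
So 0.01 ≤ p < 0.05.

0.01 ≤ p < 0.05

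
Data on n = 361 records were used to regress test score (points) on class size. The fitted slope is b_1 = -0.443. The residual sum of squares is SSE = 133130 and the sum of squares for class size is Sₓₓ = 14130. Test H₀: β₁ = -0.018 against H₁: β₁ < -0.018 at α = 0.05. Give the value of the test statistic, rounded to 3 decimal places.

t = -2.623

MSE = SSE/(n − 2) = 133130/359 = 370.836.
SE(b_1) = √(MSE/Sₓₓ) = √(370.836/14130) = 0.162002.
t = (-0.443 − (-0.018)) / 0.162002 = -2.623.
df = n − 2 = 359.
One-sided p ≈ 0.0045, which is < 0.05, so reject H₀.
There is evidence that the true slope on class size is below -0.018 points per unit.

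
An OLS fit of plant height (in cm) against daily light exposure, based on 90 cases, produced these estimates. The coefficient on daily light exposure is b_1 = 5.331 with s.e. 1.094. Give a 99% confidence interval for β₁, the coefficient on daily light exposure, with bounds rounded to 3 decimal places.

(2.451, 8.211)

df = n − 2 = 90 − 2 = 88.
t* = t_{0.005, 88} = 2.632858.
Margin = t* × SE = 2.632858 × 1.094 = 2.88035.
CI: 5.331 ± 2.88035 → (2.451, 8.211).
With 99% confidence, each one-unit increase in daily light exposure is associated with a change of between 2.451 and 8.211 cm in plant height.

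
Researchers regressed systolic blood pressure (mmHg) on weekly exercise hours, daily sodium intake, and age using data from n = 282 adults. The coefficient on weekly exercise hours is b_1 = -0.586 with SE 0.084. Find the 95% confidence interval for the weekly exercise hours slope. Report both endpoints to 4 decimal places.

(-0.7514, -0.4206)

df = n − k − 1 = 282 − 3 − 1 = 278.
t* = t_{0.025, 278} = 1.968534.
Margin = t* × SE = 1.968534 × 0.084 = 0.165357.
CI: -0.586 ± 0.165357 → (-0.7514, -0.4206).
With 95% confidence, each one-unit increase in weekly exercise hours is associated with a change of between -0.7514 and -0.4206 mmHg in systolic blood pressure, holding the other predictors fixed.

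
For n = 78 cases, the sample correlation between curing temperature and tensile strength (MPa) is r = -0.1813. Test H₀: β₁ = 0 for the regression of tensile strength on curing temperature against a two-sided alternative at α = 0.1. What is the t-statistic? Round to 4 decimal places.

t = r·√(n − 2)/√(1 − r²) = -0.1813·√76/√0.96713 = -1.6072.
df = n − 2 = 76.
Two-sided p ≈ 0.1122, which is ≥ 0.1, so fail to reject H₀.
The data do not give significant evidence of a linear association between curing temperature and tensile strength.

t = -1.6072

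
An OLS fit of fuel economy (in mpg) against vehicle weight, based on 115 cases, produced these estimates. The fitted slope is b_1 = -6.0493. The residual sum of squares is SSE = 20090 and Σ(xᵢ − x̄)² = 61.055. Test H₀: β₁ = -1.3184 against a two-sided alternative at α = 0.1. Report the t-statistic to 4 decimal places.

MSE = SSE/(n − 2) = 20090/113 = 177.788.
SE(b_1) = √(MSE/Sₓₓ) = √(177.788/61.055) = 1.70644.
t = (-6.0493 − (-1.3184)) / 1.70644 = -2.7724.
df = n − 2 = 113.
Two-sided p ≈ 0.0065, which is < 0.1, so reject H₀.
There is evidence that the true slope on vehicle weight differs from -1.3184 mpg per unit.

t = -2.7724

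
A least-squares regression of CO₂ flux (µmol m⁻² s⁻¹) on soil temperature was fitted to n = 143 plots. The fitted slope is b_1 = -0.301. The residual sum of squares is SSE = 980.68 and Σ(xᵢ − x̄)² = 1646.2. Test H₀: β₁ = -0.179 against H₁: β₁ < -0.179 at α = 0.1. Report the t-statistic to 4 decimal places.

t = -1.8769

MSE = SSE/(n − 2) = 980.68/141 = 6.95518.
SE(b_1) = √(MSE/Sₓₓ) = √(6.95518/1646.2) = 0.0649999.
t = (-0.301 − (-0.179)) / 0.0649999 = -1.8769.
df = n − 2 = 141.
One-sided p ≈ 0.0313, which is < 0.1, so reject H₀.
There is evidence that the true slope on soil temperature is below -0.179 µmol m⁻² s⁻¹ per unit.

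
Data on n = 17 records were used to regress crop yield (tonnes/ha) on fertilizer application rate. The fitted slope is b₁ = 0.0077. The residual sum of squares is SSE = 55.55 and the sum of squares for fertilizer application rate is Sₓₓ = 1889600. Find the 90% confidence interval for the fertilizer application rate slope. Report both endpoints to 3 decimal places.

(0.005, 0.010)

MSE = SSE/(n − 2) = 55.55/15 = 3.70333.
SE(b₁) = √(MSE/Sₓₓ) = √(3.70333/1889600) = 0.00139995.
df = n − 2 = 15.
t* = t_{0.05, 15} = 1.75305.
Margin = t* × SE = 1.75305 × 0.00139995 = 0.00245.
CI: 0.0077 ± 0.00245 → (0.005, 0.010).
With 90% confidence, each one-unit increase in fertilizer application rate is associated with a change of between 0.005 and 0.010 tonnes/ha in crop yield.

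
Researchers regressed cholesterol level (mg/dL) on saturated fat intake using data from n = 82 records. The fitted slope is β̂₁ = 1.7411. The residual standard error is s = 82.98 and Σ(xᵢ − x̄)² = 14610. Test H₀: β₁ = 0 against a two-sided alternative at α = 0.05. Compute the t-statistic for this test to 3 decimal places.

t = 2.536

SE(β̂₁) = s/√Sₓₓ = 82.98/√14610 = 0.686512.
t = 1.7411 / 0.686512 = 2.536.
df = n − 2 = 80.
Two-sided p ≈ 0.0132, which is < 0.05, so reject H₀.
There is evidence that saturated fat intake is associated with cholesterol level.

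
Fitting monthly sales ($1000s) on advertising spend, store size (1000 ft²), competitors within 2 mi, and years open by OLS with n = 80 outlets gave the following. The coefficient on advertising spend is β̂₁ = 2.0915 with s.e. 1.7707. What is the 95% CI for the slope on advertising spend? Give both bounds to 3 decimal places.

df = n − k − 1 = 80 − 4 − 1 = 75.
t* = t_{0.025, 75} = 1.992102.
Margin = t* × SE = 1.992102 × 1.7707 = 3.52742.
CI: 2.0915 ± 3.52742 → (-1.436, 5.619).
With 95% confidence, each one-unit increase in advertising spend is associated with a change of between -1.436 and 5.619 $1000s in monthly sales, holding the other predictors fixed.

(-1.436, 5.619)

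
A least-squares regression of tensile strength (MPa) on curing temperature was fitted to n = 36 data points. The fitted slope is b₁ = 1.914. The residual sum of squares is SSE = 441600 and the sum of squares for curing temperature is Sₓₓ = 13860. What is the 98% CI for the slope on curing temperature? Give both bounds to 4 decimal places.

MSE = SSE/(n − 2) = 441600/34 = 12988.2.
SE(b₁) = √(MSE/Sₓₓ) = √(12988.2/13860) = 0.96804.
df = n − 2 = 34.
t* = t_{0.01, 34} = 2.44115.
Margin = t* × SE = 2.44115 × 0.96804 = 2.363131.
CI: 1.914 ± 2.363131 → (-0.4491, 4.2771).
With 98% confidence, each one-unit increase in curing temperature is associated with a change of between -0.4491 and 4.2771 MPa in tensile strength.

(-0.4491, 4.2771)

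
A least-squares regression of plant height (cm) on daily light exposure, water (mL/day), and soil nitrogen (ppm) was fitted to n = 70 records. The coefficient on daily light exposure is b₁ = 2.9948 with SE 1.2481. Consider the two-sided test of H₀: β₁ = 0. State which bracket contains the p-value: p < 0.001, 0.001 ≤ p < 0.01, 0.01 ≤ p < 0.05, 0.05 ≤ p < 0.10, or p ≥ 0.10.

0.01 ≤ p < 0.05

t = 2.9948 / 1.2481 = 2.399.
df = n − k − 1 = 70 − 3 − 1 = 66.
Two-sided p = 2·P(T_{66} > |t|) ≈ 0.0192.
So 0.01 ≤ p < 0.05.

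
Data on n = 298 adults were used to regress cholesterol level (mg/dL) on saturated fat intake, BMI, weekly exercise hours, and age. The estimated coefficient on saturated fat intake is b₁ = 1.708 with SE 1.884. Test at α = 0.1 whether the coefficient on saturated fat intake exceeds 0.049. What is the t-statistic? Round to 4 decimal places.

H₀: β₁ = 0.049 vs H₁: β₁ > 0.049.
t = (b₁ − β₁⁰)/SE = (1.708 − 0.049) / 1.884 = 0.8806.
df = n − k − 1 = 298 − 4 − 1 = 293.
One-sided p ≈ 0.1896, which is ≥ 0.1, so fail to reject H₀.
The data do not give significant evidence that the true slope on saturated fat intake exceeds 0.049 mg/dL per unit, holding the other predictors fixed.

t = 0.8806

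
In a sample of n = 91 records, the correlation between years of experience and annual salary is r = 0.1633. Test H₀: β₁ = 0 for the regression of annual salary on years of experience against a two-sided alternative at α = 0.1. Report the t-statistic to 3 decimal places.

t = r·√(n − 2)/√(1 − r²) = 0.1633·√89/√0.973333 = 1.562.
df = n − 2 = 89.
Two-sided p ≈ 0.1219, which is ≥ 0.1, so fail to reject H₀.
The data do not give significant evidence of a linear association between years of experience and annual salary.

t = 1.562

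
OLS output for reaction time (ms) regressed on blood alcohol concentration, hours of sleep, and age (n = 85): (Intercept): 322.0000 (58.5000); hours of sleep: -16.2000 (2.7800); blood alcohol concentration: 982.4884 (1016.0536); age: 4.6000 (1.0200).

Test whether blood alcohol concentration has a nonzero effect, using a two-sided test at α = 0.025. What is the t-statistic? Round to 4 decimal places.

Read off: b = 982.4884, SE = 1016.0536 for blood alcohol concentration.
H₀: β₁ = 0 vs H₁: β₁ ≠ 0.
t = 982.4884 / 1016.0536 = 0.9670.
df = n − k − 1 = 85 − 3 − 1 = 81.
Two-sided p ≈ 0.3364, which is ≥ 0.025, so fail to reject H₀.
The data do not give significant evidence of an association between blood alcohol concentration and reaction time, after adjusting for the other predictors.

t = 0.9670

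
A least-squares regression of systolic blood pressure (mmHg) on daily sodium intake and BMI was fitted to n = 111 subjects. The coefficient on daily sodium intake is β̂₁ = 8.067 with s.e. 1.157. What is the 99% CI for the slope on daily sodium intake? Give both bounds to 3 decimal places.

df = n − k − 1 = 111 − 2 − 1 = 108.
t* = t_{0.005, 108} = 2.62212.
Margin = t* × SE = 2.62212 × 1.157 = 3.03379.
CI: 8.067 ± 3.03379 → (5.033, 11.101).
With 99% confidence, each one-unit increase in daily sodium intake is associated with a change of between 5.033 and 11.101 mmHg in systolic blood pressure, holding the other predictors fixed.

(5.033, 11.101)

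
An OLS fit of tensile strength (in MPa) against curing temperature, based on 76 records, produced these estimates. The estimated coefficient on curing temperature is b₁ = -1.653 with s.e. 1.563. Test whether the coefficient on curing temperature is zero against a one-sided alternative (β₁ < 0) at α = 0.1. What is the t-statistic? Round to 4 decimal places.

H₀: β₁ = 0 vs H₁: β₁ < 0.
t = (b₁ − β₁⁰)/SE = -1.653 / 1.563 = -1.0576.
df = n − 2 = 76 − 2 = 74.
One-sided p ≈ 0.1468, which is ≥ 0.1, so fail to reject H₀.
The data do not give significant evidence that the true slope on curing temperature is negative.

t = -1.0576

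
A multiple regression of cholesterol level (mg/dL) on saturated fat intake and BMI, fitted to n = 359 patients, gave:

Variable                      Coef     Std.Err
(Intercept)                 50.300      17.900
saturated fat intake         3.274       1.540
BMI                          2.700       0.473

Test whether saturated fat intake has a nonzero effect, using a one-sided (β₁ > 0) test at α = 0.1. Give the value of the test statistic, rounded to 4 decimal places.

Read off: b = 3.274, SE = 1.540 for saturated fat intake.
H₀: β₁ = 0 vs H₁: β₁ > 0.
t = 3.274 / 1.540 = 2.1260.
df = n − k − 1 = 359 − 2 − 1 = 356.
One-sided p ≈ 0.0171, which is < 0.1, so reject H₀.
There is evidence that the true slope on saturated fat intake is positive, holding the other predictors fixed.

t = 2.1260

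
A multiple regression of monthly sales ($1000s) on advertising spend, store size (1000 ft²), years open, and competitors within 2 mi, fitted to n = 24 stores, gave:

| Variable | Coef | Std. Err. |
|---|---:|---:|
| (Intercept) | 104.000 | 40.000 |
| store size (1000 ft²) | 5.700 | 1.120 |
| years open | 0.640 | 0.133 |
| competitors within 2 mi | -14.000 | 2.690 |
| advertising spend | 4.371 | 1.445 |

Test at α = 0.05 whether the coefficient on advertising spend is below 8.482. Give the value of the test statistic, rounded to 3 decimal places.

Read off: b = 4.371, SE = 1.445 for advertising spend.
H₀: β₁ = 8.482 vs H₁: β₁ < 8.482.
t = (4.371 − 8.482) / 1.445 = -2.845.
df = n − k − 1 = 24 − 4 − 1 = 19.
One-sided p ≈ 0.0052, which is < 0.05, so reject H₀.
There is evidence that the true slope on advertising spend is below 8.482 $1000s per unit, holding the other predictors fixed.

t = -2.845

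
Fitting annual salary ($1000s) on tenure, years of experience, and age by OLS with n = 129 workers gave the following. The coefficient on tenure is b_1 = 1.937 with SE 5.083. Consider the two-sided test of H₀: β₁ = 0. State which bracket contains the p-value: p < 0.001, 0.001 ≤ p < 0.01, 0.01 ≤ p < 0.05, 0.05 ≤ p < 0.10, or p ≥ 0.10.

t = 1.937 / 5.083 = 0.381.
df = n − k − 1 = 129 − 3 − 1 = 125.
Two-sided p = 2·P(T_{125} > |t|) ≈ 0.7038.
So p ≥ 0.10.

p ≥ 0.10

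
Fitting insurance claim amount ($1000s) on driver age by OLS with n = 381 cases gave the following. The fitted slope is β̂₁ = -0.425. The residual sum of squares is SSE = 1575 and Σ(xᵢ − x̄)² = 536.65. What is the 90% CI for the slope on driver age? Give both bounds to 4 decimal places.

MSE = SSE/(n − 2) = 1575/379 = 4.15567.
SE(β̂₁) = √(MSE/Sₓₓ) = √(4.15567/536.65) = 0.0879985.
df = n − 2 = 379.
t* = t_{0.05, 379} = 1.648884.
Margin = t* × SE = 1.648884 × 0.0879985 = 0.145099.
CI: -0.425 ± 0.145099 → (-0.5701, -0.2799).
With 90% confidence, each one-unit increase in driver age is associated with a change of between -0.5701 and -0.2799 $1000s in insurance claim amount.

(-0.5701, -0.2799)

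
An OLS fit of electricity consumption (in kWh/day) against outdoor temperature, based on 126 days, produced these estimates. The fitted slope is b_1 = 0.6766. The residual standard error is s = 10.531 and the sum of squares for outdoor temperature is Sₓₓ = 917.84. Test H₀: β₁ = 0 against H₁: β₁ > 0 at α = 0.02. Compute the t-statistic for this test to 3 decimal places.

SE(b_1) = s/√Sₓₓ = 10.531/√917.84 = 0.347605.
t = 0.6766 / 0.347605 = 1.946.
df = n − 2 = 124.
One-sided p ≈ 0.0269, which is ≥ 0.02, so fail to reject H₀.
The data do not give significant evidence that the true slope on outdoor temperature is positive.

t = 1.946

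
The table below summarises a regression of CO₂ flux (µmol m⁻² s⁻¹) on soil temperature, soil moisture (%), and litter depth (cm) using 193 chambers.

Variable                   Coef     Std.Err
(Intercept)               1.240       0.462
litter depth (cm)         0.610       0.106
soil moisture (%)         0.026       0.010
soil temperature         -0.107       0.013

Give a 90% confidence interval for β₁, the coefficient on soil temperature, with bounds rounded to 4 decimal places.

Read off: b = -0.107, SE = 0.013 for soil temperature.
df = n − k − 1 = 193 − 3 − 1 = 189.
t* = t_{0.05, 189} = 1.652956.
Margin = t* × SE = 1.652956 × 0.013 = 0.021488.
CI: -0.107 ± 0.021488 → (-0.1285, -0.0855).

(-0.1285, -0.0855)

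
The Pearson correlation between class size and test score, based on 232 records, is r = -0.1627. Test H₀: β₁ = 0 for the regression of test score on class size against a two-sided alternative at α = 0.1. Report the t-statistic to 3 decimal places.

t = r·√(n − 2)/√(1 − r²) = -0.1627·√230/√0.973529 = -2.501.
df = n − 2 = 230.
Two-sided p ≈ 0.0131, which is < 0.1, so reject H₀.
There is evidence of a linear association between class size and test score.

t = -2.501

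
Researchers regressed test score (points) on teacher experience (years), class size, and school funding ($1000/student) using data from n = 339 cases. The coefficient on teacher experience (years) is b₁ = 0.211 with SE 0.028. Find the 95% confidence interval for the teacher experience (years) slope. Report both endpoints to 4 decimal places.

(0.1559, 0.2661)

df = n − k − 1 = 339 − 3 − 1 = 335.
t* = t_{0.025, 335} = 1.967071.
Margin = t* × SE = 1.967071 × 0.028 = 0.055078.
CI: 0.211 ± 0.055078 → (0.1559, 0.2661).
With 95% confidence, each one-unit increase in teacher experience (years) is associated with a change of between 0.1559 and 0.2661 points in test score, holding the other predictors fixed.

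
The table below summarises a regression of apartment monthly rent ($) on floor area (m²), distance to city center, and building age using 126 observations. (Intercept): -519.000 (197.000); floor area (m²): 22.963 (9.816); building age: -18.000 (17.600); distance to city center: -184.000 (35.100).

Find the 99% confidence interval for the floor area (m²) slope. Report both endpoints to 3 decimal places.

(-2.723, 48.649)

Read off: b = 22.963, SE = 9.816 for floor area (m²).
df = n − k − 1 = 126 − 3 − 1 = 122.
t* = t_{0.005, 122} = 2.616729.
Margin = t* × SE = 2.616729 × 9.816 = 25.68581.
CI: 22.963 ± 25.68581 → (-2.723, 48.649).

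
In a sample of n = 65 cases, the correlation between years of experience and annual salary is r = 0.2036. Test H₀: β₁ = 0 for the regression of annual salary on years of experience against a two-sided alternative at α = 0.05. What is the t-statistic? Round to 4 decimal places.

t = r·√(n − 2)/√(1 − r²) = 0.2036·√63/√0.958547 = 1.6506.
df = n − 2 = 63.
Two-sided p ≈ 0.1038, which is ≥ 0.05, so fail to reject H₀.
The data do not give significant evidence of a linear association between years of experience and annual salary.

t = 1.6506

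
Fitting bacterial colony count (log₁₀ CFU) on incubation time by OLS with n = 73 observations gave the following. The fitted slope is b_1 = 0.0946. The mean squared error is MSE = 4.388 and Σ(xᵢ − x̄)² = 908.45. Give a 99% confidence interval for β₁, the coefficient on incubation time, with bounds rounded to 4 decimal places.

(-0.0894, 0.2786)

SE(b_1) = √(MSE/Sₓₓ) = √(4.388/908.45) = 0.0694997.
df = n − 2 = 71.
t* = t_{0.005, 71} = 2.646863.
Margin = t* × SE = 2.646863 × 0.0694997 = 0.183956.
CI: 0.0946 ± 0.183956 → (-0.0894, 0.2786).
With 99% confidence, each one-unit increase in incubation time is associated with a change of between -0.0894 and 0.2786 log₁₀ CFU in bacterial colony count.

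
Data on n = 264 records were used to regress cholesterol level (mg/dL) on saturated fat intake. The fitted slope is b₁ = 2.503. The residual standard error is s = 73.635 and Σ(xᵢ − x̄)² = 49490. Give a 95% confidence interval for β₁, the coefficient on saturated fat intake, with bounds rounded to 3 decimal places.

(1.851, 3.155)

SE(b₁) = s/√Sₓₓ = 73.635/√49490 = 0.330998.
df = n − 2 = 262.
t* = t_{0.025, 262} = 1.96906.
Margin = t* × SE = 1.96906 × 0.330998 = 0.65176.
CI: 2.503 ± 0.65176 → (1.851, 3.155).
With 95% confidence, each one-unit increase in saturated fat intake is associated with a change of between 1.851 and 3.155 mg/dL in cholesterol level.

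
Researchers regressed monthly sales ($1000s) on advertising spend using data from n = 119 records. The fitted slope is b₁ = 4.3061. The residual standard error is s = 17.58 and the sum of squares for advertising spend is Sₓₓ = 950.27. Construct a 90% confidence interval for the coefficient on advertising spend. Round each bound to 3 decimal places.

SE(b₁) = s/√Sₓₓ = 17.58/√950.27 = 0.570289.
df = n − 2 = 117.
t* = t_{0.05, 117} = 1.657982.
Margin = t* × SE = 1.657982 × 0.570289 = 0.94553.
CI: 4.3061 ± 0.94553 → (3.361, 5.252).
With 90% confidence, each one-unit increase in advertising spend is associated with a change of between 3.361 and 5.252 $1000s in monthly sales.

(3.361, 5.252)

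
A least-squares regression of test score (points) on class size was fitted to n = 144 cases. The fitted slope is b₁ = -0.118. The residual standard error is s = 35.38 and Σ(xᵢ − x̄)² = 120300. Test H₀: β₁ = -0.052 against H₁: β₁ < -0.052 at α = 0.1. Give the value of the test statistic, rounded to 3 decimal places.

t = -0.647

SE(b₁) = s/√Sₓₓ = 35.38/√120300 = 0.102006.
t = (-0.118 − (-0.052)) / 0.102006 = -0.647.
df = n − 2 = 142.
One-sided p ≈ 0.2593, which is ≥ 0.1, so fail to reject H₀.
The data do not give significant evidence that the true slope on class size is below -0.052 points per unit.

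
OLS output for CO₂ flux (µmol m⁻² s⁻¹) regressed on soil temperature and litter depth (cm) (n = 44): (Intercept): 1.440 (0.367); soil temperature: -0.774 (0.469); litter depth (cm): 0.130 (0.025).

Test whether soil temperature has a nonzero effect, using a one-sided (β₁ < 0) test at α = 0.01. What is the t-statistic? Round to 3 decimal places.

t = -1.650

Read off: b = -0.774, SE = 0.469 for soil temperature.
H₀: β₁ = 0 vs H₁: β₁ < 0.
t = -0.774 / 0.469 = -1.650.
df = n − k − 1 = 44 − 2 − 1 = 41.
One-sided p ≈ 0.0533, which is ≥ 0.01, so fail to reject H₀.
The data do not give significant evidence that the true slope on soil temperature is negative, holding the other predictors fixed.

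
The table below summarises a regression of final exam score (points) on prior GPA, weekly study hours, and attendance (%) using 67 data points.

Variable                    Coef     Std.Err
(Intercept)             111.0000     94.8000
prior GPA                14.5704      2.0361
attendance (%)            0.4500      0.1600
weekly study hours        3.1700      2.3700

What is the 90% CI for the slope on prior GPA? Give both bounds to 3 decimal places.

(11.171, 17.969)

Read off: b = 14.5704, SE = 2.0361 for prior GPA.
df = n − k − 1 = 67 − 3 − 1 = 63.
t* = t_{0.05, 63} = 1.669402.
Margin = t* × SE = 1.669402 × 2.0361 = 3.39907.
CI: 14.5704 ± 3.39907 → (11.171, 17.969).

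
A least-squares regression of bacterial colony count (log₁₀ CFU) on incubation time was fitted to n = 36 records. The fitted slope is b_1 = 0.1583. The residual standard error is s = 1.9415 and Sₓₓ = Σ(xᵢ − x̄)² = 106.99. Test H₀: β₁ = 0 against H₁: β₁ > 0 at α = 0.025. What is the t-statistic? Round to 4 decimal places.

t = 0.8434

SE(b_1) = s/√Sₓₓ = 1.9415/√106.99 = 0.187701.
t = 0.1583 / 0.187701 = 0.8434.
df = n − 2 = 34.
One-sided p ≈ 0.2025, which is ≥ 0.025, so fail to reject H₀.
The data do not give significant evidence that the true slope on incubation time is positive.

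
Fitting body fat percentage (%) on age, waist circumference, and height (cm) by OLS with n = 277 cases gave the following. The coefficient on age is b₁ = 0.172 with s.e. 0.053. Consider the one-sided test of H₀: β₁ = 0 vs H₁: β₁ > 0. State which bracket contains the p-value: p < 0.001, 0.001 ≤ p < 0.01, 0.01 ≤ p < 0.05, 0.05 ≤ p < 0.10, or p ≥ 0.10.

p < 0.001

t = 0.172 / 0.053 = 3.245.
df = n − k − 1 = 277 − 3 − 1 = 273.
One-sided p = P(T_{273} > t) ≈ 0.0007.
So p < 0.001.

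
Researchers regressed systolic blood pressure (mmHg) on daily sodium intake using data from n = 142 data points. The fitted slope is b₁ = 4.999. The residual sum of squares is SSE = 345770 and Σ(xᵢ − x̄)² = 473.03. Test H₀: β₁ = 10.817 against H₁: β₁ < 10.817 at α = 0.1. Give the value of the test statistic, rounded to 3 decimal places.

t = -2.546

MSE = SSE/(n − 2) = 345770/140 = 2469.79.
SE(b₁) = √(MSE/Sₓₓ) = √(2469.79/473.03) = 2.285.
t = (4.999 − 10.817) / 2.285 = -2.546.
df = n − 2 = 140.
One-sided p ≈ 0.0060, which is < 0.1, so reject H₀.
There is evidence that the true slope on daily sodium intake is below 10.817 mmHg per unit.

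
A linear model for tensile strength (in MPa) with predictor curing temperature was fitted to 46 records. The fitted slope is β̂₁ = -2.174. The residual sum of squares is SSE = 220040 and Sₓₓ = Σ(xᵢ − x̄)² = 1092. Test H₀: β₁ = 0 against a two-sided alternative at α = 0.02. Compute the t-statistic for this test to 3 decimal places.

MSE = SSE/(n − 2) = 220040/44 = 5000.91.
SE(β̂₁) = √(MSE/Sₓₓ) = √(5000.91/1092) = 2.14.
t = -2.174 / 2.14 = -1.016.
df = n − 2 = 44.
Two-sided p ≈ 0.3152, which is ≥ 0.02, so fail to reject H₀.
The data do not give significant evidence of an association between curing temperature and tensile strength.

t = -1.016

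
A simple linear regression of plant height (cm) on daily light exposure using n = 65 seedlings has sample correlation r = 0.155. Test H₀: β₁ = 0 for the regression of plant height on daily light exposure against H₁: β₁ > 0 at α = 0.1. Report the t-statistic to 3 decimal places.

t = r·√(n − 2)/√(1 − r²) = 0.155·√63/√0.975975 = 1.245.
df = n − 2 = 63.
One-sided p ≈ 0.1088, which is ≥ 0.1, so fail to reject H₀.
The data do not give significant evidence of a linear association between daily light exposure and plant height.

t = 1.245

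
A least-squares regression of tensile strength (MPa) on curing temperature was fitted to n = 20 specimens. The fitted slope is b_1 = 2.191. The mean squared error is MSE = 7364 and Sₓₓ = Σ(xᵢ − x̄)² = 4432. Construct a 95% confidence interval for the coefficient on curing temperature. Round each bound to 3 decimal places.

(-0.517, 4.899)

SE(b_1) = √(MSE/Sₓₓ) = √(7364/4432) = 1.28901.
df = n − 2 = 18.
t* = t_{0.025, 18} = 2.100922.
Margin = t* × SE = 2.100922 × 1.28901 = 2.70811.
CI: 2.191 ± 2.70811 → (-0.517, 4.899).
With 95% confidence, each one-unit increase in curing temperature is associated with a change of between -0.517 and 4.899 MPa in tensile strength.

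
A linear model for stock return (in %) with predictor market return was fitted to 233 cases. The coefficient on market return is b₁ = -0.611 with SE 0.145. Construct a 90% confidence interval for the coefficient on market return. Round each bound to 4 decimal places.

(-0.8505, -0.3715)

df = n − 2 = 233 − 2 = 231.
t* = t_{0.05, 231} = 1.651477.
Margin = t* × SE = 1.651477 × 0.145 = 0.239464.
CI: -0.611 ± 0.239464 → (-0.8505, -0.3715).
With 90% confidence, each one-unit increase in market return is associated with a change of between -0.8505 and -0.3715 % in stock return.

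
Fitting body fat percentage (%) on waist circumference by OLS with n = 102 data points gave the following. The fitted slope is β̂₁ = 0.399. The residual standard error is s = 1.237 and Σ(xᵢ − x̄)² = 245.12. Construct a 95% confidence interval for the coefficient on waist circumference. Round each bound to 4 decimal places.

SE(β̂₁) = s/√Sₓₓ = 1.237/√245.12 = 0.0790097.
df = n − 2 = 100.
t* = t_{0.025, 100} = 1.983972.
Margin = t* × SE = 1.983972 × 0.0790097 = 0.156753.
CI: 0.399 ± 0.156753 → (0.2422, 0.5558).
With 95% confidence, each one-unit increase in waist circumference is associated with a change of between 0.2422 and 0.5558 % in body fat percentage.

(0.2422, 0.5558)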